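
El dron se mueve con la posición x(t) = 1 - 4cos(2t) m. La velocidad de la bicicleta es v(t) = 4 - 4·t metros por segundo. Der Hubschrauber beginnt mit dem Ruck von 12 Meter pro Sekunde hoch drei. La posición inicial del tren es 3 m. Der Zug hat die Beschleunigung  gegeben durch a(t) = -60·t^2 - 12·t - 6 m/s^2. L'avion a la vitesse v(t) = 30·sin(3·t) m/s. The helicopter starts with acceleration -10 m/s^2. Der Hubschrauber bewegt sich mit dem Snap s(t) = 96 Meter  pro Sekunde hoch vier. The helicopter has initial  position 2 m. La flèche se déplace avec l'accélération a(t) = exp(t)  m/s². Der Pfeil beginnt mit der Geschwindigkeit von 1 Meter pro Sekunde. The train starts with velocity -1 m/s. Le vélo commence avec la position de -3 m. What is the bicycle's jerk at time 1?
Starting from velocity v(t) = 4 - 4·t, we take 2 derivatives. The derivative of velocity gives acceleration: a(t) = -4. Taking d/dt of a(t), we find j(t) = 0. From the given jerk equation j(t) = 0, we substitute t = 1 to get j = 0.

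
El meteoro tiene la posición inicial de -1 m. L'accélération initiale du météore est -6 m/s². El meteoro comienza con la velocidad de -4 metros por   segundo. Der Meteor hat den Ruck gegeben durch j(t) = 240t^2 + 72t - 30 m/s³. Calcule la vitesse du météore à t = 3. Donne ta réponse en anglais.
To find the answer, we compute 2 antiderivatives of j(t) = 240·t^2 + 72·t - 30. Taking ∫j(t)dt and applying a(0) = -6, we find a(t) = 80·t^3 + 36·t^2 - 30·t - 6. Taking ∫a(t)dt and applying v(0) = -4, we find v(t) = 20·t^4 + 12·t^3 - 15·t^2 - 6·t - 4. From the given velocity equation v(t) = 20·t^4 + 12·t^3 - 15·t^2 - 6·t - 4, we substitute t = 3 to get v = 1787.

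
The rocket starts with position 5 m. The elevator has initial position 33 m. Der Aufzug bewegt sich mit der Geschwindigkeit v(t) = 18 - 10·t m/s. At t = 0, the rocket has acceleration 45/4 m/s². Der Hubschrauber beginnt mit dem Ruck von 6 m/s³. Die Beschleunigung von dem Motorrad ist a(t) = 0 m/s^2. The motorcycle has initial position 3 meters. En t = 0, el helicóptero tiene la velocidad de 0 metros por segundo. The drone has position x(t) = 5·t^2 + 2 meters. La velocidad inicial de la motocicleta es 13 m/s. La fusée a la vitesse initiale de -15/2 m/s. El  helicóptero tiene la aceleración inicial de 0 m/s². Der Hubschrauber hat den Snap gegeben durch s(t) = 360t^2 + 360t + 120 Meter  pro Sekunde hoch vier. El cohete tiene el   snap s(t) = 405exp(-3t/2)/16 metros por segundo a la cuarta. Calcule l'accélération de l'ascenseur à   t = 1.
Pour résoudre ceci, nous devons prendre 1 dérivée de notre équation de la vitesse v(t) = 18 - 10·t. En dérivant la vitesse, nous obtenons l'accélération: a(t) = -10. Nous avons l'accélération a(t) = -10. En substituant t = 1: a(1) = -10.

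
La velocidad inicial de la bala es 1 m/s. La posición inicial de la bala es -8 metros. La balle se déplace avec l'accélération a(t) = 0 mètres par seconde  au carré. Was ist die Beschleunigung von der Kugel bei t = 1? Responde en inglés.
We have acceleration a(t) = 0. Substituting t = 1: a(1) = 0.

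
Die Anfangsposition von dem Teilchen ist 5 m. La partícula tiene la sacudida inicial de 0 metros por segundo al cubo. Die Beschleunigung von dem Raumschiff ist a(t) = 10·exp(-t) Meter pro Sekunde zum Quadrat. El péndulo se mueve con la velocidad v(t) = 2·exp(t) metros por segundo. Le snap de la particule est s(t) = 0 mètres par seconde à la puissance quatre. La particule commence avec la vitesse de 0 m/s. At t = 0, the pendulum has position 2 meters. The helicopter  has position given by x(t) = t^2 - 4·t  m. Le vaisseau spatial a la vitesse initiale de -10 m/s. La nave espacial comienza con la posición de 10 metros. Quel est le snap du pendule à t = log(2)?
Pour résoudre ceci, nous devons prendre 3 dérivées de notre équation de la vitesse v(t) = 2·exp(t). En dérivant la vitesse, nous obtenons l'accélération: a(t) = 2·exp(t). La dérivée de l'accélération donne le jerk: j(t) = 2·exp(t). En prenant d/dt de j(t), nous trouvons s(t) = 2·exp(t). Nous avons le snap s(t) = 2·exp(t). En substituant t = log(2): s(log(2)) = 4.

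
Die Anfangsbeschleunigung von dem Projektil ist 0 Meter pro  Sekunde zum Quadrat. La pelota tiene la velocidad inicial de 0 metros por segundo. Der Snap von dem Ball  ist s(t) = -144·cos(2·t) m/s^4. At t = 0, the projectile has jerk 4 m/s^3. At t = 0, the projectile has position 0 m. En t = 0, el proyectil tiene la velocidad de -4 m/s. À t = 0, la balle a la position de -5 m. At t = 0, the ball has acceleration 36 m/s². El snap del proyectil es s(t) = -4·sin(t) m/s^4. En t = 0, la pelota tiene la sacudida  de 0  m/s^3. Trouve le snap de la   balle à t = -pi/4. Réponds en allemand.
Aus der Gleichung für den Snap s(t) = -144·cos(2·t), setzen wir t = -pi/4 ein und erhalten s = 0.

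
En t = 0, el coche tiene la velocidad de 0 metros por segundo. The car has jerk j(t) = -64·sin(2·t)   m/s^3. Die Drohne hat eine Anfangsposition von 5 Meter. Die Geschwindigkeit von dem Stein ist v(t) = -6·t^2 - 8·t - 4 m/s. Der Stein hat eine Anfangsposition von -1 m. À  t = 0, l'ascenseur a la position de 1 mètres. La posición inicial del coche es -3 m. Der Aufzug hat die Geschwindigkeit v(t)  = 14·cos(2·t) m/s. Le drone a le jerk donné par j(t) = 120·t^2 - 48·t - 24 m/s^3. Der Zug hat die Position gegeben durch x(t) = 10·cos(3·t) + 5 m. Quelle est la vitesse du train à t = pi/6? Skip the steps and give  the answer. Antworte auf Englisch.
At t = pi/6, v = -30.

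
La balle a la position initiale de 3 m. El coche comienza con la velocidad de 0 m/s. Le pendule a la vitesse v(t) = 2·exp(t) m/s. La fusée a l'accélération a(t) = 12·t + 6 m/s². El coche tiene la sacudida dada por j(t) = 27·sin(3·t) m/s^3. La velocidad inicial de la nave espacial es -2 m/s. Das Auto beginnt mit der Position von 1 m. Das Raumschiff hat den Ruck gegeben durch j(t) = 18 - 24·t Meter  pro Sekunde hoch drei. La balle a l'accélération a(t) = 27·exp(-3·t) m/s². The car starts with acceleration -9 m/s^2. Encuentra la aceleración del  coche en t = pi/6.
Necesitamos integrar nuestra ecuación de la sacudida j(t) = 27·sin(3·t) 1 vez. La integral de la sacudida es la aceleración. Usando a(0) = -9, obtenemos a(t) = -9·cos(3·t). De la ecuación de la aceleración a(t) = -9·cos(3·t), sustituimos t = pi/6 para obtener a = 0.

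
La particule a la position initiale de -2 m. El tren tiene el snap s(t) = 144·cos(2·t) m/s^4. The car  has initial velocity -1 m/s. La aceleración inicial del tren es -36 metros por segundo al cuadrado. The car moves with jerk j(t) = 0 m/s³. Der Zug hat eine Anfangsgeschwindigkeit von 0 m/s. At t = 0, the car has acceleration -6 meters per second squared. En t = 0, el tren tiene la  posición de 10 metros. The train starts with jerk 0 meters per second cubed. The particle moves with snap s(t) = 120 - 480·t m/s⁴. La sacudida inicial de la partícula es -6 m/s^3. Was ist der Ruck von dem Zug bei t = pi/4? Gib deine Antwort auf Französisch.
Pour résoudre ceci, nous devons prendre 1 primitive de notre équation du snap s(t) = 144·cos(2·t). La primitive du snap, avec j(0) = 0, donne le jerk: j(t) = 72·sin(2·t). Nous avons le jerk j(t) = 72·sin(2·t). En substituant t = pi/4: j(pi/4) = 72.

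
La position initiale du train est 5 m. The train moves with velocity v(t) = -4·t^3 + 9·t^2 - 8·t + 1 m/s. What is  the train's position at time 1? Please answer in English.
To solve this, we need to take 1 antiderivative of our velocity equation v(t) = -4·t^3 + 9·t^2 - 8·t + 1. Taking ∫v(t)dt and applying x(0) = 5, we find x(t) = -t^4 + 3·t^3 - 4·t^2 + t + 5. Using x(t) = -t^4 + 3·t^3 - 4·t^2 + t + 5 and substituting t = 1, we find x = 4.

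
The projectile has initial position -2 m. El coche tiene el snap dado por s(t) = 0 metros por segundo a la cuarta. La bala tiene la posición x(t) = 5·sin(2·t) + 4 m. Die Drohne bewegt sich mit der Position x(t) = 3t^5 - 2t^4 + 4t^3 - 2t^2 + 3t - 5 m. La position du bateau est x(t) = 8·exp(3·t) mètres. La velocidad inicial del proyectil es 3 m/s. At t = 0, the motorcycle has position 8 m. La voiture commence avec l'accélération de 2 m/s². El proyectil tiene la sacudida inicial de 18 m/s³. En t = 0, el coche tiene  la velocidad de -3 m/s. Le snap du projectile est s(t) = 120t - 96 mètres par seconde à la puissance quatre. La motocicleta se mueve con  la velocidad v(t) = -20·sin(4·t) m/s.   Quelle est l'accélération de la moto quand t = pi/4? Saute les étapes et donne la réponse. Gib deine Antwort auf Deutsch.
Bei t = pi/4, a = 80.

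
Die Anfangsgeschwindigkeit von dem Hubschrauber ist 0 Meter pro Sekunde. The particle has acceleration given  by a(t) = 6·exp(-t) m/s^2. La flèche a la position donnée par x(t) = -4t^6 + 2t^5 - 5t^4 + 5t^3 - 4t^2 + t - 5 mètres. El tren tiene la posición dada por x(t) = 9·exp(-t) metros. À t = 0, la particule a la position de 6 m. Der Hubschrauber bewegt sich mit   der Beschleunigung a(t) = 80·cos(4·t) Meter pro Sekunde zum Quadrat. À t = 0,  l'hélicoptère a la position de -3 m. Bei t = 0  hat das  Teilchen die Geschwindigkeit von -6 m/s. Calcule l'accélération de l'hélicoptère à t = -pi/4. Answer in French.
En utilisant a(t) = 80·cos(4·t) et en substituant t = -pi/4, nous trouvons a = -80.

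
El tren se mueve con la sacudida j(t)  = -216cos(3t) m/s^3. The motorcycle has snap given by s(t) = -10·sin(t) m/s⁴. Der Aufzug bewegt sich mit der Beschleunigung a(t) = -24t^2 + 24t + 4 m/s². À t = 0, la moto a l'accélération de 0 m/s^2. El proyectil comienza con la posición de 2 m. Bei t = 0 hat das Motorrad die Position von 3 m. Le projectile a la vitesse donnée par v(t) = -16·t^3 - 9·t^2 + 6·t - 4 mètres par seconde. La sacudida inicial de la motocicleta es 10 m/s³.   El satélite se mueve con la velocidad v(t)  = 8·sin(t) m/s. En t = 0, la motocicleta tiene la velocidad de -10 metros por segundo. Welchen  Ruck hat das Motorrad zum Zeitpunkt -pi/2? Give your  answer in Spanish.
Debemos encontrar la integral de nuestra ecuación del snap s(t) = -10·sin(t) 1 vez. La antiderivada del snap, con j(0) = 10, da la sacudida: j(t) = 10·cos(t). De la ecuación de la sacudida j(t) = 10·cos(t), sustituimos t = -pi/2 para obtener j = 0.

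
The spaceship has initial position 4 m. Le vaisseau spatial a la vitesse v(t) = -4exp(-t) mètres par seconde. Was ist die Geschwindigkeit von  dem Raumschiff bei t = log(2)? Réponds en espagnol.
Tenemos la velocidad v(t) = -4·exp(-t). Sustituyendo t = log(2): v(log(2)) = -2.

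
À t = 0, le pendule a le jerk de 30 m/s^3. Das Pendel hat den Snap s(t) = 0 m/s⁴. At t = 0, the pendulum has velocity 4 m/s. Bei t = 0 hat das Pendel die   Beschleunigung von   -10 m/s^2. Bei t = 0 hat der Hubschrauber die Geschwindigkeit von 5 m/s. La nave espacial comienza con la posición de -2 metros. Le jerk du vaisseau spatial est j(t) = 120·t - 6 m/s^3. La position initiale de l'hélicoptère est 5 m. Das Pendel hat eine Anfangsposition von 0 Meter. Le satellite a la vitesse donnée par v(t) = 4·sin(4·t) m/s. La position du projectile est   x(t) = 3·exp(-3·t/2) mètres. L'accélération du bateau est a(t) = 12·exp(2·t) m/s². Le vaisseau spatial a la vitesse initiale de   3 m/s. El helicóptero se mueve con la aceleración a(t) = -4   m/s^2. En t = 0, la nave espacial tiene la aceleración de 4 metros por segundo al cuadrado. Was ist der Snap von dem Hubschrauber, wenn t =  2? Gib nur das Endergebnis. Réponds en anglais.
At t = 2, s = 0.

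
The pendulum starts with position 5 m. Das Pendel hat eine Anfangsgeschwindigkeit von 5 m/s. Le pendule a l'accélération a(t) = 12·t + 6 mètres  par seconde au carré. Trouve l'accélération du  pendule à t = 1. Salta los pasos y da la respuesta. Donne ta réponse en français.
La réponse est 18.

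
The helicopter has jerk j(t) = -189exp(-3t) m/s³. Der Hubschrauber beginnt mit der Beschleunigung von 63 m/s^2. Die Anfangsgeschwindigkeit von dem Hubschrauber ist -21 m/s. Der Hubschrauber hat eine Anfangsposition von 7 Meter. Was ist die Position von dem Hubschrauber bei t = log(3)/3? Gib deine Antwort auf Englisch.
To find the answer, we compute 3 integrals of j(t) = -189·exp(-3·t). The integral of jerk is acceleration. Using a(0) = 63, we get a(t) = 63·exp(-3·t). The integral of acceleration, with v(0) = -21, gives velocity: v(t) = -21·exp(-3·t). Finding the antiderivative of v(t) and using x(0) = 7: x(t) = 7·exp(-3·t). We have position x(t) = 7·exp(-3·t). Substituting t = log(3)/3: x(log(3)/3) = 7/3.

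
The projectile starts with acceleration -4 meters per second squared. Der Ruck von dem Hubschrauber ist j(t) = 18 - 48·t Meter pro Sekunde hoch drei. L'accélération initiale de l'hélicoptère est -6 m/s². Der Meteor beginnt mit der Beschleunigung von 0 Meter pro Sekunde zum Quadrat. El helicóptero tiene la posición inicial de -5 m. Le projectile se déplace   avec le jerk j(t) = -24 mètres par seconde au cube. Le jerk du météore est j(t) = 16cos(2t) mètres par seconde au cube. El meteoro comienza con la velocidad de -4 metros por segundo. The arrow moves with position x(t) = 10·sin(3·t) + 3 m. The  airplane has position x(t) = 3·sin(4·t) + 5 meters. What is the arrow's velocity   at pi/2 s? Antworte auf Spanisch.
Partiendo de la posición x(t) = 10·sin(3·t) + 3, tomamos 1 derivada. Derivando la posición, obtenemos la velocidad: v(t) = 30·cos(3·t). De la ecuación de la velocidad v(t) = 30·cos(3·t), sustituimos t = pi/2 para obtener v = 0.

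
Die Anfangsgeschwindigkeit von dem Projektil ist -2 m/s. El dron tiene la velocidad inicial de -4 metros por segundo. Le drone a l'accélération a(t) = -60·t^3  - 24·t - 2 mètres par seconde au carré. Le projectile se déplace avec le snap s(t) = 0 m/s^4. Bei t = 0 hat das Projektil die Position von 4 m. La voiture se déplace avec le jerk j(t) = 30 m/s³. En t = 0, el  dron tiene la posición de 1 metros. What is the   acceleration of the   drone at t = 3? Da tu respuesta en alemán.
Mit a(t) = -60·t^3 - 24·t - 2 und Einsetzen von t = 3, finden wir a = -1694.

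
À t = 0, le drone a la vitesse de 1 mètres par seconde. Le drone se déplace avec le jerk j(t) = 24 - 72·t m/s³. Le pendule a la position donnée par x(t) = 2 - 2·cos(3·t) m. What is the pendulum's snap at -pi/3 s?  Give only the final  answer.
At t = -pi/3, s = 162.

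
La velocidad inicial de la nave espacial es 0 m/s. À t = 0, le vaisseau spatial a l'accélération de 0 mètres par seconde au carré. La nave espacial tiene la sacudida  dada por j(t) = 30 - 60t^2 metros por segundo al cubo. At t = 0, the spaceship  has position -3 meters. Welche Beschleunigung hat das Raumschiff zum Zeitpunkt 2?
Wir müssen das Integral unserer Gleichung für den Ruck j(t) = 30 - 60·t^2 1-mal finden. Durch Integration von dem Ruck und Verwendung der Anfangsbedingung a(0) = 0, erhalten wir a(t) = -20·t^3 + 30·t. Aus der Gleichung für die Beschleunigung a(t) = -20·t^3 + 30·t, setzen wir t = 2 ein und erhalten a = -100.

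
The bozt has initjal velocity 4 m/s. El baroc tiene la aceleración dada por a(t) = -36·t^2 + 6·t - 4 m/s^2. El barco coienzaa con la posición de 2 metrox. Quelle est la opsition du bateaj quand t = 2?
Nous devons trouver l'intégrale de notre équation de l'accélération a(t) = -36·t^2 + 6·t - 4 2 fois. En prenant ∫a(t)dt et en appliquant v(0) = 4, nous trouvons v(t) = -12·t^3 + 3·t^2 - 4·t + 4. L'intégrale de la vitesse est la position. En utilisant x(0) = 2, nous obtenons x(t) = -3·t^4 + t^3 - 2·t^2 + 4·t + 2. Nous avons la position x(t) = -3·t^4 + t^3 - 2·t^2 + 4·t + 2. En substituant t = 2: x(2) = -38.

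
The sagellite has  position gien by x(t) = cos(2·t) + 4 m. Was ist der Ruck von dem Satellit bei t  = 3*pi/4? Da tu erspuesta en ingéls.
Starting from position x(t) = cos(2·t) + 4, we take 3 derivatives. Differentiating position, we get velocity: v(t) = -2·sin(2·t). The derivative of velocity gives acceleration: a(t) = -4·cos(2·t). Differentiating acceleration, we get jerk: j(t) = 8·sin(2·t). Using j(t) = 8·sin(2·t) and substituting t = 3*pi/4, we find j = -8.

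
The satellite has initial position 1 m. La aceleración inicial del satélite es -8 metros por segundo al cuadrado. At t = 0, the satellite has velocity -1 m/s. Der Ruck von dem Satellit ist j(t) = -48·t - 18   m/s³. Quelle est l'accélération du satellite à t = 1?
En partant du jerk j(t) = -48·t - 18, nous prenons 1 primitive. L'intégrale du jerk est l'accélération. En utilisant a(0) = -8, nous obtenons a(t) = -24·t^2 - 18·t - 8. En utilisant a(t) = -24·t^2 - 18·t - 8 et en substituant t = 1, nous trouvons a = -50.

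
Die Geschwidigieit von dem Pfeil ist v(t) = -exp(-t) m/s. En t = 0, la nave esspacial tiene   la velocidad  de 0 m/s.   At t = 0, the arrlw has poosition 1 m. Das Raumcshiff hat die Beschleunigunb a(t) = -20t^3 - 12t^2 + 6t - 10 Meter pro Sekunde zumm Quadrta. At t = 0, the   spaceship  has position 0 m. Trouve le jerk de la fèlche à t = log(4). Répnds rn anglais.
We must differentiate our velocity equation v(t) = -exp(-t) 2 times. The derivative of velocity gives acceleration: a(t) = exp(-t). Differentiating acceleration, we get jerk: j(t) = -exp(-t). We have jerk j(t) = -exp(-t). Substituting t = log(4): j(log(4)) = -1/4.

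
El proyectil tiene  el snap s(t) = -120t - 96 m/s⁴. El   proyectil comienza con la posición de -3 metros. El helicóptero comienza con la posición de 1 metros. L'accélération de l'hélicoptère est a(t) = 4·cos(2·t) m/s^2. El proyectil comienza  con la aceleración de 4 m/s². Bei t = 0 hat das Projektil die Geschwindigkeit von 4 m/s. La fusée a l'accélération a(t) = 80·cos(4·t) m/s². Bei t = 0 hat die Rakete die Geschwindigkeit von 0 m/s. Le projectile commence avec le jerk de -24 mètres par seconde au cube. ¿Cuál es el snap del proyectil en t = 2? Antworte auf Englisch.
We have snap s(t) = -120·t - 96. Substituting t = 2: s(2) = -336.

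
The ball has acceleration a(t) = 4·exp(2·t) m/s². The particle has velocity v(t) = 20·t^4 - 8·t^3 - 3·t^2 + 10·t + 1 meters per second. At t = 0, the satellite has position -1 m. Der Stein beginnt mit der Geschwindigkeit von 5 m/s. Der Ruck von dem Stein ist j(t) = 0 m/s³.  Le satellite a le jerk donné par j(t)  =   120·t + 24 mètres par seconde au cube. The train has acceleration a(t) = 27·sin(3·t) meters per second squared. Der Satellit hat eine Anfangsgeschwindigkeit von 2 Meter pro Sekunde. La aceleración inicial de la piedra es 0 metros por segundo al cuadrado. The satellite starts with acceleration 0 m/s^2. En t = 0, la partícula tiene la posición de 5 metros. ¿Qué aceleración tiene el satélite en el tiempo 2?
Partiendo de la sacudida j(t) = 120·t + 24, tomamos 1 integral. Integrando la sacudida y usando la condición inicial a(0) = 0, obtenemos a(t) = 12·t·(5·t + 2). Tenemos la aceleración a(t) = 12·t·(5·t + 2). Sustituyendo t = 2: a(2) = 288.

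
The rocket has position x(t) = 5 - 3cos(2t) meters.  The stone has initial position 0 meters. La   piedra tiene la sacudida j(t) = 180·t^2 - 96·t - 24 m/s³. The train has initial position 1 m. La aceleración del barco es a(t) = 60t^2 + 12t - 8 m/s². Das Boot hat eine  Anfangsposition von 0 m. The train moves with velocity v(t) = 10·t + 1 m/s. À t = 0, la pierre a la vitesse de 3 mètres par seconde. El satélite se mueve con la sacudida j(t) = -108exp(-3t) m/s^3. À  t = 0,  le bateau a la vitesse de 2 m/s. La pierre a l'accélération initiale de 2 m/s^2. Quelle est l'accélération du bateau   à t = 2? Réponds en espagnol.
Tenemos la aceleración a(t) = 60·t^2 + 12·t - 8. Sustituyendo t = 2: a(2) = 256.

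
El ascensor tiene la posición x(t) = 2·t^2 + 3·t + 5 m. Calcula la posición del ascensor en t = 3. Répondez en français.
De l'équation de la position x(t) = 2·t^2 + 3·t + 5, nous substituons t = 3 pour obtenir x = 32.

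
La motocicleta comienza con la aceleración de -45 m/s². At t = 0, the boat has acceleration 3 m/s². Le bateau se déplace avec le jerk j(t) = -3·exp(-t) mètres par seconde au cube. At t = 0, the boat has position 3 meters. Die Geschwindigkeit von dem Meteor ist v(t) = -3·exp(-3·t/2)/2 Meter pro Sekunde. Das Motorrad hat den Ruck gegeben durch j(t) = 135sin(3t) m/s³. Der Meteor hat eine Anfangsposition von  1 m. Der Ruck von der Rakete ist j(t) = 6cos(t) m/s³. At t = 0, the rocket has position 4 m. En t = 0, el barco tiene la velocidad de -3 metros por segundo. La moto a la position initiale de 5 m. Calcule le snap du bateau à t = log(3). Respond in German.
Um dies zu lösen, müssen wir 1 Ableitung unserer Gleichung für den Ruck j(t) = -3·exp(-t) nehmen. Durch Ableiten von dem Ruck erhalten wir den Snap: s(t) = 3·exp(-t). Aus der Gleichung für den Snap s(t) = 3·exp(-t), setzen wir t = log(3) ein und erhalten s = 1.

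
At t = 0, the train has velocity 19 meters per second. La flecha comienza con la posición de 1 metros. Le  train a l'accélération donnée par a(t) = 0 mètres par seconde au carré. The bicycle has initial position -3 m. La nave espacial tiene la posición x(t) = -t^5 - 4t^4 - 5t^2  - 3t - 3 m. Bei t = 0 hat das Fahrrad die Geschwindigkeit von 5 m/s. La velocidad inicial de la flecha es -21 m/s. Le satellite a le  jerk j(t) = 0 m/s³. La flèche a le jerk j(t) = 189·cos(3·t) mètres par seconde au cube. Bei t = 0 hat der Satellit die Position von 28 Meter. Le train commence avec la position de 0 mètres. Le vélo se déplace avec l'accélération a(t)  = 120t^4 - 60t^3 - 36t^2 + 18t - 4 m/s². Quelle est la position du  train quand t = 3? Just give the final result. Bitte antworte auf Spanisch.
En t = 3, x = 57.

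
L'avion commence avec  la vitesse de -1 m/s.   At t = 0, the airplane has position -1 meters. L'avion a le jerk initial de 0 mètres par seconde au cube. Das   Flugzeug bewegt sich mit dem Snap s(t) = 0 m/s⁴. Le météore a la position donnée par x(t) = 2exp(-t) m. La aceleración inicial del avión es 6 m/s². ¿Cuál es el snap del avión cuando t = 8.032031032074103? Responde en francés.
De l'équation du snap s(t) = 0, nous substituons t = 8.032031032074103 pour obtenir s = 0.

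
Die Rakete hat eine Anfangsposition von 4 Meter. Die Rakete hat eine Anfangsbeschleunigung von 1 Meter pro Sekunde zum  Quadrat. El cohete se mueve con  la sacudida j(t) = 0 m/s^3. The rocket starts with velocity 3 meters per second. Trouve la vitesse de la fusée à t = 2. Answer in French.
Pour résoudre ceci, nous devons prendre 2 primitives de notre équation du jerk j(t) = 0. En prenant ∫j(t)dt et en appliquant a(0) = 1, nous trouvons a(t) = 1. La primitive de l'accélération est la vitesse. En utilisant v(0) = 3, nous obtenons v(t) = t + 3. En utilisant v(t) = t + 3 et en substituant t = 2, nous trouvons v = 5.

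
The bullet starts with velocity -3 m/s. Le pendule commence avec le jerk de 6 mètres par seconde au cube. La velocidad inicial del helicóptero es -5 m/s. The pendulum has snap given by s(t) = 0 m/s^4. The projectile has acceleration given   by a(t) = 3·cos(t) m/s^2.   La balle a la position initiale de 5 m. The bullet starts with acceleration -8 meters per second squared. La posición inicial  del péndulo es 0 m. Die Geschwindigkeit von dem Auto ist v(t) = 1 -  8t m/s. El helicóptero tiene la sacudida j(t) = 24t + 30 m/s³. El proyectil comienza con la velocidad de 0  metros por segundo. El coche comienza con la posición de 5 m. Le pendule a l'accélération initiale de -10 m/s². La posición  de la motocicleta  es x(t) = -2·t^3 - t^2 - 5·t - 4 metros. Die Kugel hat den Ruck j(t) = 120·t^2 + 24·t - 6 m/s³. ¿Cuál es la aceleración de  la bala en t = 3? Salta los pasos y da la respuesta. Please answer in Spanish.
La aceleración en t = 3 es a = 1162.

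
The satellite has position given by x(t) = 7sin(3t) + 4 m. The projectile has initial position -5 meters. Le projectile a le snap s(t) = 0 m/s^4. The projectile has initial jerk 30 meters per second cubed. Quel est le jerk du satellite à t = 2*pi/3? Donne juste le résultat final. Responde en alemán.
Bei t = 2*pi/3, j = -189.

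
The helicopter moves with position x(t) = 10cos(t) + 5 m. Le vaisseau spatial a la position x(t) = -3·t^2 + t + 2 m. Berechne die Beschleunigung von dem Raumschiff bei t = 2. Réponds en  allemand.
Wir müssen unsere Gleichung für die Position x(t) = -3·t^2 + t + 2 2-mal ableiten. Durch Ableiten von der Position erhalten wir die Geschwindigkeit: v(t) = 1 - 6·t. Mit d/dt von v(t) finden wir a(t) = -6. Aus der Gleichung für die Beschleunigung a(t) = -6, setzen wir t = 2 ein und erhalten a = -6.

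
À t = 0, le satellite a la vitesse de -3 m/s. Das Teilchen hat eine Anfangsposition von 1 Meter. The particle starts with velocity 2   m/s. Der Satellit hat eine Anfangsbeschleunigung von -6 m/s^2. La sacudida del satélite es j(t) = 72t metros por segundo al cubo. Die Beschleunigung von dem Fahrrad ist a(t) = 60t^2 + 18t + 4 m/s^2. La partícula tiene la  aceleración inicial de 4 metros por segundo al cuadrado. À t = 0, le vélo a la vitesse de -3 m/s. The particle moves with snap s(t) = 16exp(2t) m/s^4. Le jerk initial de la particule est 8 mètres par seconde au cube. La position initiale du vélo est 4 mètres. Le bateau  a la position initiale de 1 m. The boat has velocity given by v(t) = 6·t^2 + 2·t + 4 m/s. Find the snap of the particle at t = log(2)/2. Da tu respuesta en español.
Usando s(t) = 16·exp(2·t) y sustituyendo t = log(2)/2, encontramos s = 32.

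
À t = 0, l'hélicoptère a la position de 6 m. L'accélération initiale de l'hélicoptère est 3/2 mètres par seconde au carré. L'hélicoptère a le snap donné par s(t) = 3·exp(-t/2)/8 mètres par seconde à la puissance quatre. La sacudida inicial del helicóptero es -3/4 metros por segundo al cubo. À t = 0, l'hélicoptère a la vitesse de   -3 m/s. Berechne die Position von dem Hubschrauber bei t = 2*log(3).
Um dies zu lösen, müssen wir 4 Stammfunktionen unserer Gleichung für den Snap s(t) = 3·exp(-t/2)/8 finden. Das Integral von dem Snap, mit j(0) = -3/4, ergibt den Ruck: j(t) = -3·exp(-t/2)/4. Durch Integration von dem Ruck und Verwendung der Anfangsbedingung a(0) = 3/2, erhalten wir a(t) = 3·exp(-t/2)/2. Durch Integration von der Beschleunigung und Verwendung der Anfangsbedingung v(0) = -3, erhalten wir v(t) = -3·exp(-t/2). Mit ∫v(t)dt und Anwendung von x(0) = 6, finden wir x(t) = 6·exp(-t/2). Mit x(t) = 6·exp(-t/2) und Einsetzen von t = 2*log(3), finden wir x = 2.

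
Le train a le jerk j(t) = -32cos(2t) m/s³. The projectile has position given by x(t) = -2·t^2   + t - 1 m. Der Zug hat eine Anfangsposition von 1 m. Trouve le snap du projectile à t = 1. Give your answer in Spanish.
Debemos derivar nuestra ecuación de la posición x(t) = -2·t^2 + t - 1 4 veces. Derivando la posición, obtenemos la velocidad: v(t) = 1 - 4·t. Derivando la velocidad, obtenemos la aceleración: a(t) = -4. Tomando d/dt de a(t), encontramos j(t) = 0. Tomando d/dt de j(t), encontramos s(t) = 0. Tenemos el snap s(t) = 0. Sustituyendo t = 1: s(1) = 0.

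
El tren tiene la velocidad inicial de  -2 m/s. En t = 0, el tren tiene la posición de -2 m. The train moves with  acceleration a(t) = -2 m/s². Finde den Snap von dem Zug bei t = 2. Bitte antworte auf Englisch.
Starting from acceleration a(t) = -2, we take 2 derivatives. Differentiating acceleration, we get jerk: j(t) = 0. Taking d/dt of j(t), we find s(t) = 0. From the given snap equation s(t) = 0, we substitute t = 2 to get s = 0.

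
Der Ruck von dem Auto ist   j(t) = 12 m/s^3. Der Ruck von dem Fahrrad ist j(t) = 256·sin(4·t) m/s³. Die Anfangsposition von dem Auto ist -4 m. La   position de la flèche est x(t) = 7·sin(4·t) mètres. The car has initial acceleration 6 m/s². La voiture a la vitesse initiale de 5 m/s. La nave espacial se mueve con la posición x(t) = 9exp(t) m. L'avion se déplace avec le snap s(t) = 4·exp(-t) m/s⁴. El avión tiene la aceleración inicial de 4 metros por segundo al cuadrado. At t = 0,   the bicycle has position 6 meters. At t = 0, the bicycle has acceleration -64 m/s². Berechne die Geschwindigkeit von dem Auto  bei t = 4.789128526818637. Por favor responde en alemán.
Wir müssen die Stammfunktion unserer Gleichung für den Ruck j(t) = 12 2-mal finden. Das Integral von dem Ruck ist die Beschleunigung. Mit a(0) = 6 erhalten wir a(t) = 12·t + 6. Das Integral von der Beschleunigung ist die Geschwindigkeit. Mit v(0) = 5 erhalten wir v(t) = 6·t^2 + 6·t + 5. Mit v(t) = 6·t^2 + 6·t + 5 und Einsetzen von t = 4.789128526818637, finden wir v = 171.349283439240.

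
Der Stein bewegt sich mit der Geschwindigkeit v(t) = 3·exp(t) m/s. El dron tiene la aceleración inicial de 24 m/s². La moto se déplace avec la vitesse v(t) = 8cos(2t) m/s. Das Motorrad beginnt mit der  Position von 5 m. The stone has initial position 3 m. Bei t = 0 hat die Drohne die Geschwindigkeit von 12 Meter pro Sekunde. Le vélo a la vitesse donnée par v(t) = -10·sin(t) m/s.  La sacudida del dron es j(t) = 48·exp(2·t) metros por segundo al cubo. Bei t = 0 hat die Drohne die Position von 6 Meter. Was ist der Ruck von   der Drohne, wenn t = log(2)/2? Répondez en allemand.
Wir haben den Ruck j(t) = 48·exp(2·t). Durch Einsetzen von t = log(2)/2: j(log(2)/2) = 96.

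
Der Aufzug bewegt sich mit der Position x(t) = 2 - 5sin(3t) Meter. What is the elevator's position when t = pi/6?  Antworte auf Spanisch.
De la ecuación de la posición x(t) = 2 - 5·sin(3·t), sustituimos t = pi/6 para obtener x = -3.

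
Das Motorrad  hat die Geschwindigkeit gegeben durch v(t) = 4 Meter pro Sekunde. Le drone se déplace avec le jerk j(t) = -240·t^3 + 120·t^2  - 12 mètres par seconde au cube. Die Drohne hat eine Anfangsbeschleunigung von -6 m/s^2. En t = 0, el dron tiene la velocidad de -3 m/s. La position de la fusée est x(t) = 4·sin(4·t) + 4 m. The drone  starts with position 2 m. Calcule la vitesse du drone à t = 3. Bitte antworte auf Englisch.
Starting from jerk j(t) = -240·t^3 + 120·t^2 - 12, we take 2 integrals. Integrating jerk and using the initial condition a(0) = -6, we get a(t) = -60·t^4 + 40·t^3 - 12·t - 6. The antiderivative of acceleration is velocity. Using v(0) = -3, we get v(t) = -12·t^5 + 10·t^4 - 6·t^2 - 6·t - 3. Using v(t) = -12·t^5 + 10·t^4 - 6·t^2 - 6·t - 3 and substituting t = 3, we find v = -2181.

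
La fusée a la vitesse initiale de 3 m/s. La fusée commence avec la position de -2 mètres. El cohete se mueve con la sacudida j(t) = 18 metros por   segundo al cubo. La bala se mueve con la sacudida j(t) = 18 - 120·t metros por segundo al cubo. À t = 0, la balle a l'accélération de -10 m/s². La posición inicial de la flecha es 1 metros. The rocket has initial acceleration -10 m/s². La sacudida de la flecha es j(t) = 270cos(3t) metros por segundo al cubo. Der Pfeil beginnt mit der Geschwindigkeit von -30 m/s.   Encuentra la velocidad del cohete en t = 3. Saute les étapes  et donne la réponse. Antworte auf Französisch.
La réponse est 54.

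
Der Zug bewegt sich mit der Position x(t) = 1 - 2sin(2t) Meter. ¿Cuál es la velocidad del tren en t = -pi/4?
Para resolver esto, necesitamos tomar 1 derivada de nuestra ecuación de la posición x(t) = 1 - 2·sin(2·t). La derivada de la posición da la velocidad: v(t) = -4·cos(2·t). Tenemos la velocidad v(t) = -4·cos(2·t). Sustituyendo t = -pi/4: v(-pi/4) = 0.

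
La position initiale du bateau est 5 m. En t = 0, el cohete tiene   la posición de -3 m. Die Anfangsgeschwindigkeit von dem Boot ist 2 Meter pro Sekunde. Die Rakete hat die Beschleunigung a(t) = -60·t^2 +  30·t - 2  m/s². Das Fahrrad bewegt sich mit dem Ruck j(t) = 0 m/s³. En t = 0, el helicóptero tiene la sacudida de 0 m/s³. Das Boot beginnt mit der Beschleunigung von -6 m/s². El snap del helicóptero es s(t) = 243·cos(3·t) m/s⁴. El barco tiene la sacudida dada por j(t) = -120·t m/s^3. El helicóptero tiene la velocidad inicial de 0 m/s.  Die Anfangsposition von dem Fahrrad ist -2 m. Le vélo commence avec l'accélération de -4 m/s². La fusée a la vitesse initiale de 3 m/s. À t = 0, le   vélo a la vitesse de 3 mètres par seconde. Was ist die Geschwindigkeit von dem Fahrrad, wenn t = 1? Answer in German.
Wir müssen unsere Gleichung für den Ruck j(t) = 0 2-mal integrieren. Durch Integration von dem Ruck und Verwendung der Anfangsbedingung a(0) = -4, erhalten wir a(t) = -4. Die Stammfunktion von der Beschleunigung ist die Geschwindigkeit. Mit v(0) = 3 erhalten wir v(t) = 3 - 4·t. Mit v(t) = 3 - 4·t und Einsetzen von t = 1, finden wir v = -1.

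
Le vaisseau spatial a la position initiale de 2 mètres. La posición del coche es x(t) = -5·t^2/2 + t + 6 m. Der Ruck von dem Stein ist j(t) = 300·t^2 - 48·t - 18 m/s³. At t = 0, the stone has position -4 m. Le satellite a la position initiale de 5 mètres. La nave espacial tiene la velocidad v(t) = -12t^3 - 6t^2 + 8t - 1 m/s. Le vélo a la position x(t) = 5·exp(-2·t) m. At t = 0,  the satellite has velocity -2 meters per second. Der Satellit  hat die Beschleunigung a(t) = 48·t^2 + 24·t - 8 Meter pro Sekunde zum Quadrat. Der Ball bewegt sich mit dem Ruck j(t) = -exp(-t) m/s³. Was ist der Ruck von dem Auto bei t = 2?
Wir müssen unsere Gleichung für die Position x(t) = -5·t^2/2 + t + 6 3-mal ableiten. Mit d/dt von x(t) finden wir v(t) = 1 - 5·t. Die Ableitung von der Geschwindigkeit ergibt die Beschleunigung: a(t) = -5. Durch Ableiten von der Beschleunigung erhalten wir den Ruck: j(t) = 0. Mit j(t) = 0 und Einsetzen von t = 2, finden wir j = 0.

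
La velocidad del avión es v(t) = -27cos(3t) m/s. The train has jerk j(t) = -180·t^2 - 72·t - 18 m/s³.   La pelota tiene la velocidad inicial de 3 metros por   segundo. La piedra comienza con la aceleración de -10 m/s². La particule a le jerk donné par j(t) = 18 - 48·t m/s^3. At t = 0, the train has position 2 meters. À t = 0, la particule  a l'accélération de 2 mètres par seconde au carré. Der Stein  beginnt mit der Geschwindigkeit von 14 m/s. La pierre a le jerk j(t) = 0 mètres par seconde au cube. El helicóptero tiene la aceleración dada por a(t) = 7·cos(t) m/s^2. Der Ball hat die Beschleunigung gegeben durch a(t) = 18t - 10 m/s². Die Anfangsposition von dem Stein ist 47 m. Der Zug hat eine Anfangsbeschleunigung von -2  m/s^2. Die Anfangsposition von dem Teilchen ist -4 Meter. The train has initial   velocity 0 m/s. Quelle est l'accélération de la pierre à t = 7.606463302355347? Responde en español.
Debemos encontrar la antiderivada de nuestra ecuación de la sacudida j(t) = 0 1 vez. La antiderivada de la sacudida es la aceleración. Usando a(0) = -10, obtenemos a(t) = -10. De la ecuación de la aceleración a(t) = -10, sustituimos t = 7.606463302355347 para obtener a = -10.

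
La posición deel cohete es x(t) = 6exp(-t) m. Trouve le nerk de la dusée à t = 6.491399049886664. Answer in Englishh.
Starting from position x(t) = 6·exp(-t), we take 3 derivatives. Taking d/dt of x(t), we find v(t) = -6·exp(-t). The derivative of velocity gives acceleration: a(t) = 6·exp(-t). Taking d/dt of a(t), we find j(t) = -6·exp(-t). From the given jerk equation j(t) = -6·exp(-t), we substitute t = 6.491399049886664 to get j = -0.00909855580629736.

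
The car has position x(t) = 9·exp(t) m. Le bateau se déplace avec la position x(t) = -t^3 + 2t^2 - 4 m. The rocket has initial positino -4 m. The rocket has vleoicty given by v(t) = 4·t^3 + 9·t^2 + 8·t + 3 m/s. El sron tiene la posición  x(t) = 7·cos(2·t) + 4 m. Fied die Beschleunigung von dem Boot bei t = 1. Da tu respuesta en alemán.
Wir müssen unsere Gleichung für die Position x(t) = -t^3 + 2·t^2 - 4 2-mal ableiten. Die Ableitung von der Position ergibt die Geschwindigkeit: v(t) = -3·t^2 + 4·t. Mit d/dt von v(t) finden wir a(t) = 4 - 6·t. Mit a(t) = 4 - 6·t und Einsetzen von t = 1, finden wir a = -2.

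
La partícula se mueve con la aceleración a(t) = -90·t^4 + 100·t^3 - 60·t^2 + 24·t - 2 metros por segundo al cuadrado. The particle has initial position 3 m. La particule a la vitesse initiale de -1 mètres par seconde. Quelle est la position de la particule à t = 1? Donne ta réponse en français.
Nous devons trouver l'intégrale de notre équation de l'accélération a(t) = -90·t^4 + 100·t^3 - 60·t^2 + 24·t - 2 2 fois. En prenant ∫a(t)dt et en appliquant v(0) = -1, nous trouvons v(t) = -18·t^5 + 25·t^4 - 20·t^3 + 12·t^2 - 2·t - 1. La primitive de la vitesse, avec x(0) = 3, donne la position: x(t) = -3·t^6 + 5·t^5 - 5·t^4 + 4·t^3 - t^2 - t + 3. En utilisant x(t) = -3·t^6 + 5·t^5 - 5·t^4 + 4·t^3 - t^2 - t + 3 et en substituant t = 1, nous trouvons x = 2.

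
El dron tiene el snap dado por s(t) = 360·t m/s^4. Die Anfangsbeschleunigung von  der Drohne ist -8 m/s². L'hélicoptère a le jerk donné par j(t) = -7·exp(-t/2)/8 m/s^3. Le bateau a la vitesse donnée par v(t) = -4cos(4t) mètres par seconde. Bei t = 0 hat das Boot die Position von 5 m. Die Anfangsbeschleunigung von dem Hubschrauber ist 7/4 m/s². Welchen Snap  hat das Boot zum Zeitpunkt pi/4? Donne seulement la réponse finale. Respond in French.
La réponse est 0.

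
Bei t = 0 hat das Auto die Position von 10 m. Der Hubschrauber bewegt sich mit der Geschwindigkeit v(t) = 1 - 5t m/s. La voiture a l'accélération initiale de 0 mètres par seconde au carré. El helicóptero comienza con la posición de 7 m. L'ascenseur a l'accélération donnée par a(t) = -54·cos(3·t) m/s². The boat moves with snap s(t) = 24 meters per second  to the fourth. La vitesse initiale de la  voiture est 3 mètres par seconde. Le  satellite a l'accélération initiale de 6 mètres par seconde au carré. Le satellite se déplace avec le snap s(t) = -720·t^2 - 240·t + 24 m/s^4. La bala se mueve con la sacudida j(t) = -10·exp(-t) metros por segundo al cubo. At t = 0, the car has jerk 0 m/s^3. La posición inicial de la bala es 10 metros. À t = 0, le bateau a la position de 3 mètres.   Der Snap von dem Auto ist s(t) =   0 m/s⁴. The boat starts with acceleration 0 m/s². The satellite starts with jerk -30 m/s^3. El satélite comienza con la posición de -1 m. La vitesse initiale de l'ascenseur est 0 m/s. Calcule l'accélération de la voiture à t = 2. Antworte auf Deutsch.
Wir müssen die Stammfunktion unserer Gleichung für den Snap s(t) = 0 2-mal finden. Durch Integration von dem Snap und Verwendung der Anfangsbedingung j(0) = 0, erhalten wir j(t) = 0. Das Integral von dem Ruck ist die Beschleunigung. Mit a(0) = 0 erhalten wir a(t) = 0. Mit a(t) = 0 und Einsetzen von t = 2, finden wir a = 0.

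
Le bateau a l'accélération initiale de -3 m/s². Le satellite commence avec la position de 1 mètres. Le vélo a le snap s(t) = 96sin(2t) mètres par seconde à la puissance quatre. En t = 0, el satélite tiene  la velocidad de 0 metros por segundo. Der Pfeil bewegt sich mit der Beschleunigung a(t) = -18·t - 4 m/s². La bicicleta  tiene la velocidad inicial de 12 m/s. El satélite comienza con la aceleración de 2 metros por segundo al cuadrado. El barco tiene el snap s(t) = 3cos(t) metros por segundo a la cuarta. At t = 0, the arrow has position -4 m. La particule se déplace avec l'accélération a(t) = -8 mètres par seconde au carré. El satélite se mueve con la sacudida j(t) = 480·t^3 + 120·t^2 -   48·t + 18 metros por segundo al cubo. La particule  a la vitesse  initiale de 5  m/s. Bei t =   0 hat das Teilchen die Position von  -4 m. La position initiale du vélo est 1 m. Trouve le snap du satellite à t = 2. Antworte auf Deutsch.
Wir müssen unsere Gleichung für den Ruck j(t) = 480·t^3 + 120·t^2 - 48·t + 18 1-mal ableiten. Durch Ableiten von dem Ruck erhalten wir den Snap: s(t) = 1440·t^2 + 240·t - 48. Mit s(t) = 1440·t^2 + 240·t - 48 und Einsetzen von t = 2, finden wir s = 6192.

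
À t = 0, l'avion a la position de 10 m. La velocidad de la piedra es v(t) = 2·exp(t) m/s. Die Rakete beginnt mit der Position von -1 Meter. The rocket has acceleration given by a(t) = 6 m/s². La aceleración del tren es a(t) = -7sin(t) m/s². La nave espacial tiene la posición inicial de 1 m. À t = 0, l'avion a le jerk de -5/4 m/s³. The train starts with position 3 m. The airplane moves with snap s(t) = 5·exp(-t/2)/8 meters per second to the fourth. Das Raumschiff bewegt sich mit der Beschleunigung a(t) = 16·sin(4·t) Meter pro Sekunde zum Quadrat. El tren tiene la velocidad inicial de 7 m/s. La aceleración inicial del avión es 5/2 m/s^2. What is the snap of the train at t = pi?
Starting from acceleration a(t) = -7·sin(t), we take 2 derivatives. The derivative of acceleration gives jerk: j(t) = -7·cos(t). The derivative of jerk gives snap: s(t) = 7·sin(t). We have snap s(t) = 7·sin(t). Substituting t = pi: s(pi) = 0.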